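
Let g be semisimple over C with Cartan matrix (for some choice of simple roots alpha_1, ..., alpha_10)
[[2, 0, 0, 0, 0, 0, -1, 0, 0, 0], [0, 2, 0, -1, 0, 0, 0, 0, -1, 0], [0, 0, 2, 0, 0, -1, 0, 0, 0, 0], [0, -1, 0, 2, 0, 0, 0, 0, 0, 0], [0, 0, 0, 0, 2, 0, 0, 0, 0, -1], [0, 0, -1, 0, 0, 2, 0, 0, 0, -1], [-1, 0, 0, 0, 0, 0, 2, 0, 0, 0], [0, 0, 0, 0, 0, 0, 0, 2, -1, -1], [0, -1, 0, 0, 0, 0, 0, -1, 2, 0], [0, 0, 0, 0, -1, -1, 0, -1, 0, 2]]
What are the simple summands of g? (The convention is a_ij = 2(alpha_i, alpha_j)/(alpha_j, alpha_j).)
The diagram associated to this matrix has two connected components: the simple roots {alpha_1, alpha_7} form a chain of 2 nodes with single edges (A_2), and {alpha_2, alpha_3, alpha_4, alpha_5, alpha_6, alpha_8, alpha_9, alpha_10} form a chain of 7 nodes with one extra node attached to the third node from one end (E_8). A semisimple Lie algebra decomposes uniquely as the direct sum of simple ideals, one per connected component of its Dynkin diagram, so g ≅ A_2 ⊕ E_8 (dimension 8 + 248 = 256).

type A_2 + type E_8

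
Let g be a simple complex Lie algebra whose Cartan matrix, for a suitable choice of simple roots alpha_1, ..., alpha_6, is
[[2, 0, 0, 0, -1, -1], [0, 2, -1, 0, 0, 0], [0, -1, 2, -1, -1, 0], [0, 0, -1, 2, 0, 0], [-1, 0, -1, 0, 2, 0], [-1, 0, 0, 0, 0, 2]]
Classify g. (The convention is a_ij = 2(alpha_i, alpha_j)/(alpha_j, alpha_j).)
The matrix has rank 6 with 2's on the diagonal. Reading the off-diagonal entries as Dynkin edges (a single edge where a_ij = a_ji = -1; a double or triple edge where a_ij * a_ji = 2 or 3), the diagram is a chain of 4 nodes with a fork of two nodes at one end (D_6). One simple-root ordering that puts it in standard form is (alpha_6, alpha_1, alpha_5, alpha_3, alpha_2, alpha_4). So the algebra is type D_6, i.e. so(12).

type D_6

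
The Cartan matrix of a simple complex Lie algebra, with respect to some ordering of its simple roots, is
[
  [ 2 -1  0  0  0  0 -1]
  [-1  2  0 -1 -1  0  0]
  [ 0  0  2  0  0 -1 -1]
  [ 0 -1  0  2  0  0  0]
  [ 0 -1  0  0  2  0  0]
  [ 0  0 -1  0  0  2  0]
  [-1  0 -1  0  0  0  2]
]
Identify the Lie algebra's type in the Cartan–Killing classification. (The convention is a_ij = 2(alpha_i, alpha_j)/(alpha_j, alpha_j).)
D7

The matrix has rank 7 with 2's on the diagonal. Reading the off-diagonal entries as Dynkin edges (a single edge where a_ij = a_ji = -1; a double or triple edge where a_ij * a_ji = 2 or 3), the diagram is a chain of 5 nodes with a fork of two nodes at one end (D_7). One simple-root ordering that puts it in standard form is (alpha_6, alpha_3, alpha_7, alpha_1, alpha_2, alpha_4, alpha_5). So the algebra is type D_7, i.e. so(14).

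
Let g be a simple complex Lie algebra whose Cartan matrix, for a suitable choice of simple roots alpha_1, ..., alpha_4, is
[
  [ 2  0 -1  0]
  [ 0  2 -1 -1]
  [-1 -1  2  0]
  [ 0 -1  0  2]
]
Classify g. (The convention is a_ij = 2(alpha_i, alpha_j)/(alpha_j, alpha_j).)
The matrix has rank 4 with 2's on the diagonal. Reading the off-diagonal entries as Dynkin edges (a single edge where a_ij = a_ji = -1; a double or triple edge where a_ij * a_ji = 2 or 3), the diagram is a chain of 4 nodes with single edges (A_4). One simple-root ordering that puts it in standard form is (alpha_4, alpha_2, alpha_3, alpha_1). So the algebra is type A_4, i.e. sl(5).

A_4 (sl(5))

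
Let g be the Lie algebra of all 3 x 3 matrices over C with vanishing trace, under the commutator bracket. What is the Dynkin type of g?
A_2 (sl(3))

This is sl(3), which has dimension 3^2 - 1 = 8 and rank 3 - 1 = 2 (a Cartan subalgebra is the diagonal traceless matrices). In the classification of classical Lie algebras, the special linear algebra sl(n+1) has type A_n; here n = 2, so the Dynkin diagram is a chain of 2 nodes with single edges (A_2). Hence the type is A_2.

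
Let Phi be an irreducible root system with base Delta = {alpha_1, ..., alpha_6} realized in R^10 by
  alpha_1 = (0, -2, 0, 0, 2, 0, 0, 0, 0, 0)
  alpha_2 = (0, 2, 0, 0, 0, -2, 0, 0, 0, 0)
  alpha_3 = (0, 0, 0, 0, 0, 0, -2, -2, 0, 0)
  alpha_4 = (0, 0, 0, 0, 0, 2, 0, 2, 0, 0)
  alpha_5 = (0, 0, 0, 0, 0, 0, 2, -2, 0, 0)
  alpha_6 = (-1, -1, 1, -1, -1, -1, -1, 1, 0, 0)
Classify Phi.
E_6

Compute the Cartan integers a_ij = 2(alpha_i, alpha_j)/(alpha_j, alpha_j); the resulting 6x6 Cartan matrix is
[[2, -1, 0, 0, 0, 0], [-1, 2, 0, -1, 0, 0], [0, 0, 2, -1, 0, 0], [0, -1, -1, 2, -1, 0], [0, 0, 0, -1, 2, -1], [0, 0, 0, 0, -1, 2]].
All simple roots have the same length, so the diagram is simply laced. The associated Dynkin diagram is a chain of 5 nodes with one extra node attached to the third node from one end (E_6), so the type is E_6.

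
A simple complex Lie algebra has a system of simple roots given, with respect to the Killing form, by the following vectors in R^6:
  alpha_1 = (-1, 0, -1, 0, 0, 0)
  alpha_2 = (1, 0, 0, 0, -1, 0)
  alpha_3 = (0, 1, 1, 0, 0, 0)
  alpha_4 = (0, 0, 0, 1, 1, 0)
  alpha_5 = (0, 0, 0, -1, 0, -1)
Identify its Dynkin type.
Compute the Cartan integers a_ij = 2(alpha_i, alpha_j)/(alpha_j, alpha_j); the resulting 5x5 Cartan matrix is
[[2, -1, -1, 0, 0], [-1, 2, 0, -1, 0], [-1, 0, 2, 0, 0], [0, -1, 0, 2, -1], [0, 0, 0, -1, 2]].
All simple roots have the same length, so the diagram is simply laced. The associated Dynkin diagram is a chain of 5 nodes with single edges (A_5), so the type is A_5 (the algebra sl(6)).

type A_5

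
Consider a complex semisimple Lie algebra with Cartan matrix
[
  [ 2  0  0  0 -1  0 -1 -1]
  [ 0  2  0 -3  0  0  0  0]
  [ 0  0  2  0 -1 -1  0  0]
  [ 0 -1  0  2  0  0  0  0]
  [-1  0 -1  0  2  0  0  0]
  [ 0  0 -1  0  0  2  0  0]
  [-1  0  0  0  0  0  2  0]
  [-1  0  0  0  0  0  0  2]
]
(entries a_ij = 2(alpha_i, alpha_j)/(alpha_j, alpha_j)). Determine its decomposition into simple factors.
D_6 + G_2

The diagram associated to this matrix has two connected components: the simple roots {alpha_1, alpha_3, alpha_5, alpha_6, alpha_7, alpha_8} form a chain of 4 nodes with a fork of two nodes at one end (D_6), and {alpha_2, alpha_4} form two nodes joined by a triple edge (G_2). A semisimple Lie algebra decomposes uniquely as the direct sum of simple ideals, one per connected component of its Dynkin diagram, so g ≅ D_6 ⊕ G_2 (dimension 66 + 14 = 80).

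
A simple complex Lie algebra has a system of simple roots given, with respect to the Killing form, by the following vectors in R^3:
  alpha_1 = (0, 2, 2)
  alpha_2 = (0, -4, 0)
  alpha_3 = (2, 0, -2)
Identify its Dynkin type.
C3

Compute the Cartan integers a_ij = 2(alpha_i, alpha_j)/(alpha_j, alpha_j); the resulting 3x3 Cartan matrix is
[[2, -1, -1], [-2, 2, 0], [-1, 0, 2]].
The roots have two lengths (squared-length ratio 2:1); the short ones are alpha_{1,3}. The associated Dynkin diagram is a chain of 3 nodes with a double edge at one end; the terminal node there is the unique long simple root (C_3), so the type is C_3 (the algebra sp(6)).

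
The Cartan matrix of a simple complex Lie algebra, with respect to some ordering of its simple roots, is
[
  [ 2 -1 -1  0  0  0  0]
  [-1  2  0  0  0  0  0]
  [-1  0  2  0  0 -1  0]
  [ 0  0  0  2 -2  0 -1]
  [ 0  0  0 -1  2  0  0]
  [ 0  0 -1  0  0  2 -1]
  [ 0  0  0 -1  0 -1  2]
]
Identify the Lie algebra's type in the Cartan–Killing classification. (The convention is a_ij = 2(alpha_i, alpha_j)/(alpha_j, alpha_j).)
B_7 (so(15))

The matrix has rank 7 with 2's on the diagonal. Reading the off-diagonal entries as Dynkin edges (a single edge where a_ij = a_ji = -1; a double or triple edge where a_ij * a_ji = 2 or 3), the diagram is a chain of 7 nodes with a double edge at one end; the terminal node there is the unique short simple root (B_7). One simple-root ordering that puts it in standard form is (alpha_2, alpha_1, alpha_3, alpha_6, alpha_7, alpha_4, alpha_5). So the algebra is type B_7, i.e. so(15).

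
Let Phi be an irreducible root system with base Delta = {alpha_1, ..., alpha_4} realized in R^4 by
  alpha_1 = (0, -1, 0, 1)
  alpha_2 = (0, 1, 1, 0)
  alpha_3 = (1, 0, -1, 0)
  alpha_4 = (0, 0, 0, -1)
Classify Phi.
Compute the Cartan integers a_ij = 2(alpha_i, alpha_j)/(alpha_j, alpha_j); the resulting 4x4 Cartan matrix is
[[2, -1, 0, -2], [-1, 2, -1, 0], [0, -1, 2, 0], [-1, 0, 0, 2]].
The roots have two lengths (squared-length ratio 2:1); the short ones are alpha_{4}. The associated Dynkin diagram is a chain of 4 nodes with a double edge at one end; the terminal node there is the unique short simple root (B_4), so the type is B_4 (the algebra so(9)).

type B_4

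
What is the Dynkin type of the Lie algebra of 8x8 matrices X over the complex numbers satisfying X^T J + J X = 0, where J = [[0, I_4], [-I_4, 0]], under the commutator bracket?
This is sp(8), which has dimension 8(8+1)/2 = 36 and rank 8/2 = 4. In the classification of classical Lie algebras, the symplectic algebra sp(2n) has type C_n; here n = 4, so the Dynkin diagram is a chain of 4 nodes with a double edge at one end; the terminal node there is the unique long simple root (C_4). Hence the type is C_4.

C4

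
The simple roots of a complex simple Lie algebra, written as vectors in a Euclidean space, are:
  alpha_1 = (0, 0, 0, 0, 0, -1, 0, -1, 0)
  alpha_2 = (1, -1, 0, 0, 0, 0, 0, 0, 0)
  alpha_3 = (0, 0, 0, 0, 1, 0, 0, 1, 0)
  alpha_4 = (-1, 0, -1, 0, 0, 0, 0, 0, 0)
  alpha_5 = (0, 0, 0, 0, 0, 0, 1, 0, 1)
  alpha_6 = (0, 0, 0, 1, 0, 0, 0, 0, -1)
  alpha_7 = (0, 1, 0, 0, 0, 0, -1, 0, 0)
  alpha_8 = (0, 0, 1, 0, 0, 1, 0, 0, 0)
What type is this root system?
Compute the Cartan integers a_ij = 2(alpha_i, alpha_j)/(alpha_j, alpha_j); the resulting 8x8 Cartan matrix is
[[2, 0, -1, 0, 0, 0, 0, -1], [0, 2, 0, -1, 0, 0, -1, 0], [-1, 0, 2, 0, 0, 0, 0, 0], [0, -1, 0, 2, 0, 0, 0, -1], [0, 0, 0, 0, 2, -1, -1, 0], [0, 0, 0, 0, -1, 2, 0, 0], [0, -1, 0, 0, -1, 0, 2, 0], [-1, 0, 0, -1, 0, 0, 0, 2]].
All simple roots have the same length, so the diagram is simply laced. The associated Dynkin diagram is a chain of 8 nodes with single edges (A_8), so the type is A_8 (the algebra sl(9)).

A8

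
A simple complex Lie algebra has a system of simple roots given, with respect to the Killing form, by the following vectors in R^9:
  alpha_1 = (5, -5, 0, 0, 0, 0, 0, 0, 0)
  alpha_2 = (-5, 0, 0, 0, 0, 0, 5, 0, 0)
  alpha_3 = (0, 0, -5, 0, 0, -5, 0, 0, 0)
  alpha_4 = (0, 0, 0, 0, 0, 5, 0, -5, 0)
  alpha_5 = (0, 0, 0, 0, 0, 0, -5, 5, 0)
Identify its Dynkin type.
A_5 (sl(6))

Compute the Cartan integers a_ij = 2(alpha_i, alpha_j)/(alpha_j, alpha_j); the resulting 5x5 Cartan matrix is
[[2, -1, 0, 0, 0], [-1, 2, 0, 0, -1], [0, 0, 2, -1, 0], [0, 0, -1, 2, -1], [0, -1, 0, -1, 2]].
All simple roots have the same length, so the diagram is simply laced. The associated Dynkin diagram is a chain of 5 nodes with single edges (A_5), so the type is A_5 (the algebra sl(6)).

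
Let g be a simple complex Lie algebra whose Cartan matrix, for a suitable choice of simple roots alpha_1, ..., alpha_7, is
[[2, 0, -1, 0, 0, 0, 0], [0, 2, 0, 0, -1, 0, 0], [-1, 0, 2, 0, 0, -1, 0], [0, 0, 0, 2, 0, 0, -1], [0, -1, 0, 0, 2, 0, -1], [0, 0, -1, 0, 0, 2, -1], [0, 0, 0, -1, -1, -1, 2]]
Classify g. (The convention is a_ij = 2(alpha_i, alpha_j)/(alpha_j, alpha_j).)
The matrix has rank 7 with 2's on the diagonal. Reading the off-diagonal entries as Dynkin edges (a single edge where a_ij = a_ji = -1; a double or triple edge where a_ij * a_ji = 2 or 3), the diagram is a chain of 6 nodes with one extra node attached to the third node from one end (E_7). One simple-root ordering that puts it in standard form is (alpha_2, alpha_4, alpha_5, alpha_7, alpha_6, alpha_3, alpha_1). So the algebra is type E_7.

E_7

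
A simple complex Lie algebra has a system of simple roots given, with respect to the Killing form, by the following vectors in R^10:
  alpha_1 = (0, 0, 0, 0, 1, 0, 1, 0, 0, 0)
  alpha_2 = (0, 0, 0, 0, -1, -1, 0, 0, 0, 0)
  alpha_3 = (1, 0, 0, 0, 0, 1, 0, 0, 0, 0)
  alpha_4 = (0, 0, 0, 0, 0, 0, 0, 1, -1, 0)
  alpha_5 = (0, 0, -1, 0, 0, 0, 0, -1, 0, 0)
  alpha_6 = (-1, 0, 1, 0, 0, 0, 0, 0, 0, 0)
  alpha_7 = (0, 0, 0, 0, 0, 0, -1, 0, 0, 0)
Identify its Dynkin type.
Compute the Cartan integers a_ij = 2(alpha_i, alpha_j)/(alpha_j, alpha_j); the resulting 7x7 Cartan matrix is
[[2, -1, 0, 0, 0, 0, -2], [-1, 2, -1, 0, 0, 0, 0], [0, -1, 2, 0, 0, -1, 0], [0, 0, 0, 2, -1, 0, 0], [0, 0, 0, -1, 2, -1, 0], [0, 0, -1, 0, -1, 2, 0], [-1, 0, 0, 0, 0, 0, 2]].
The roots have two lengths (squared-length ratio 2:1); the short ones are alpha_{7}. The associated Dynkin diagram is a chain of 7 nodes with a double edge at one end; the terminal node there is the unique short simple root (B_7), so the type is B_7 (the algebra so(15)).

B_7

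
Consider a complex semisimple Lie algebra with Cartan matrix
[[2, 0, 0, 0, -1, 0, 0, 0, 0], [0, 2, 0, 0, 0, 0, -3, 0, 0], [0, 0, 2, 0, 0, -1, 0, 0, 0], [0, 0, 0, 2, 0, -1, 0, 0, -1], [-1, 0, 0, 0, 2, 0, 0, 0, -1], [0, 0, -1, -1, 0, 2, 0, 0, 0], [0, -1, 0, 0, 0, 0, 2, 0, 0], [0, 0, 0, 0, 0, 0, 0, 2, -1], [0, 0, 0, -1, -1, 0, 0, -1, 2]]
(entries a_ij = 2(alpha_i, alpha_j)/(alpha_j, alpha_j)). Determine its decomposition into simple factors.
E_7 ⊕ G_2

The diagram associated to this matrix has two connected components: the simple roots {alpha_1, alpha_3, alpha_4, alpha_5, alpha_6, alpha_8, alpha_9} form a chain of 6 nodes with one extra node attached to the third node from one end (E_7), and {alpha_2, alpha_7} form two nodes joined by a triple edge (G_2). A semisimple Lie algebra decomposes uniquely as the direct sum of simple ideals, one per connected component of its Dynkin diagram, so g ≅ E_7 ⊕ G_2 (dimension 133 + 14 = 147).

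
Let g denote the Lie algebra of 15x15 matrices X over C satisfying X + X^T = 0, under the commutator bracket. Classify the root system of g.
B7

This is so(15) with 15 odd, which has dimension 15(15-1)/2 = 105 and rank (15-1)/2 = 7. In the classification of classical Lie algebras, the orthogonal algebra so(2n+1) in an odd number of variables has type B_n; here n = 7, so the Dynkin diagram is a chain of 7 nodes with a double edge at one end; the terminal node there is the unique short simple root (B_7). Hence the type is B_7.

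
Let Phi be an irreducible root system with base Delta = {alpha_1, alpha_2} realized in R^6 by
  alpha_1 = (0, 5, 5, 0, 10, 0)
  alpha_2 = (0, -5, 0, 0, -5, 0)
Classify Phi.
G_2

Compute the Cartan integers a_ij = 2(alpha_i, alpha_j)/(alpha_j, alpha_j); the resulting 2x2 Cartan matrix is
[[2, -3], [-1, 2]].
The roots have two lengths (squared-length ratio 3:1); the short ones are alpha_{2}. The associated Dynkin diagram is two nodes joined by a triple edge (G_2), so the type is G_2.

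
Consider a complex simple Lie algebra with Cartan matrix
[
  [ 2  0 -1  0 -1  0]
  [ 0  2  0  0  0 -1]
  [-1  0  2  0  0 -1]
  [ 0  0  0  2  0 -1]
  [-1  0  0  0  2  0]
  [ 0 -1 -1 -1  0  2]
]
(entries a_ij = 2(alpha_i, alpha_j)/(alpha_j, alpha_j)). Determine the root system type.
The matrix has rank 6 with 2's on the diagonal. Reading the off-diagonal entries as Dynkin edges (a single edge where a_ij = a_ji = -1; a double or triple edge where a_ij * a_ji = 2 or 3), the diagram is a chain of 4 nodes with a fork of two nodes at one end (D_6). One simple-root ordering that puts it in standard form is (alpha_5, alpha_1, alpha_3, alpha_6, alpha_2, alpha_4). So the algebra is type D_6, i.e. so(12).

D_6 (so(12))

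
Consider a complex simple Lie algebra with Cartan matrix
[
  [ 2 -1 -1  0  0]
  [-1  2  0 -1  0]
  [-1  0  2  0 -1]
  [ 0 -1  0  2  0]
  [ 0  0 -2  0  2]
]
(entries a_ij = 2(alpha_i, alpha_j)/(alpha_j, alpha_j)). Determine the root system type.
C_5 (sp(10))

The matrix has rank 5 with 2's on the diagonal. Reading the off-diagonal entries as Dynkin edges (a single edge where a_ij = a_ji = -1; a double or triple edge where a_ij * a_ji = 2 or 3), the diagram is a chain of 5 nodes with a double edge at one end; the terminal node there is the unique long simple root (C_5). One simple-root ordering that puts it in standard form is (alpha_4, alpha_2, alpha_1, alpha_3, alpha_5). So the algebra is type C_5, i.e. sp(10).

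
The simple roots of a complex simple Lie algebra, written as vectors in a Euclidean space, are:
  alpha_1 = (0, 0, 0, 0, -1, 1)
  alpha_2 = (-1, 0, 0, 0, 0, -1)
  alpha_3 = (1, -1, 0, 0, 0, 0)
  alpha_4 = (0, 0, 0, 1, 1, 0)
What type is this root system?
A_4 (sl(5))

Compute the Cartan integers a_ij = 2(alpha_i, alpha_j)/(alpha_j, alpha_j); the resulting 4x4 Cartan matrix is
[[2, -1, 0, -1], [-1, 2, -1, 0], [0, -1, 2, 0], [-1, 0, 0, 2]].
All simple roots have the same length, so the diagram is simply laced. The associated Dynkin diagram is a chain of 4 nodes with single edges (A_4), so the type is A_4 (the algebra sl(5)).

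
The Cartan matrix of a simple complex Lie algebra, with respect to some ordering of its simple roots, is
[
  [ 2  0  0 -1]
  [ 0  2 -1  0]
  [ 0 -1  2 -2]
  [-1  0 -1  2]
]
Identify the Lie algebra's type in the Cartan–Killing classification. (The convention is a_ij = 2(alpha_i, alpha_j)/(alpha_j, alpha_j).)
F_4

The matrix has rank 4 with 2's on the diagonal. Reading the off-diagonal entries as Dynkin edges (a single edge where a_ij = a_ji = -1; a double or triple edge where a_ij * a_ji = 2 or 3), the diagram is a chain of 4 nodes with a double edge between the middle two (F_4). One simple-root ordering that puts it in standard form is (alpha_2, alpha_3, alpha_4, alpha_1). So the algebra is type F_4.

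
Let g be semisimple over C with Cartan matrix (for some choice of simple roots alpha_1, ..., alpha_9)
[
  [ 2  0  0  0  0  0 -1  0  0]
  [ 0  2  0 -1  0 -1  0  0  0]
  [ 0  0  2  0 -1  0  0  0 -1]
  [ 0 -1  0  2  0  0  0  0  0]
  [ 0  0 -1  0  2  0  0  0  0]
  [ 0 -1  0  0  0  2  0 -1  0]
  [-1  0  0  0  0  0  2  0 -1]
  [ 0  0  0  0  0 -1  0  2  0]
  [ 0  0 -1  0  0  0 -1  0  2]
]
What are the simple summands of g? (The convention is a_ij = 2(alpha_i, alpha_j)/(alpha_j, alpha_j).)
The diagram associated to this matrix has two connected components: the simple roots {alpha_2, alpha_4, alpha_6, alpha_8} form a chain of 4 nodes with single edges (A_4), and {alpha_1, alpha_3, alpha_5, alpha_7, alpha_9} form a chain of 5 nodes with single edges (A_5). A semisimple Lie algebra decomposes uniquely as the direct sum of simple ideals, one per connected component of its Dynkin diagram, so g ≅ A_4 ⊕ A_5 (dimension 24 + 35 = 59).

A4 ⊕ A5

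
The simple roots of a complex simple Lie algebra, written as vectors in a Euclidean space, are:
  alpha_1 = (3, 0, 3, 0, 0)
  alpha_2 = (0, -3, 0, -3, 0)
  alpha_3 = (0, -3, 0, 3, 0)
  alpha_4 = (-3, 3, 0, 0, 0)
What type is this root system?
D_4

Compute the Cartan integers a_ij = 2(alpha_i, alpha_j)/(alpha_j, alpha_j); the resulting 4x4 Cartan matrix is
[[2, 0, 0, -1], [0, 2, 0, -1], [0, 0, 2, -1], [-1, -1, -1, 2]].
All simple roots have the same length, so the diagram is simply laced. The associated Dynkin diagram is a chain of 2 nodes with a fork of two nodes at one end (D_4), so the type is D_4 (the algebra so(8)).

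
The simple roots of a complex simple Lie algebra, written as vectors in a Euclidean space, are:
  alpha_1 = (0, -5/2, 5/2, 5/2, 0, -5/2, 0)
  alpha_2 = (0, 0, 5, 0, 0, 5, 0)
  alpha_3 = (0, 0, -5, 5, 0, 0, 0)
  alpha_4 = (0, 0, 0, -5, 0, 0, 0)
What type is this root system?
F_4

Compute the Cartan integers a_ij = 2(alpha_i, alpha_j)/(alpha_j, alpha_j); the resulting 4x4 Cartan matrix is
[[2, 0, 0, -1], [0, 2, -1, 0], [0, -1, 2, -2], [-1, 0, -1, 2]].
The roots have two lengths (squared-length ratio 2:1); the short ones are alpha_{1,4}. The associated Dynkin diagram is a chain of 4 nodes with a double edge between the middle two (F_4), so the type is F_4.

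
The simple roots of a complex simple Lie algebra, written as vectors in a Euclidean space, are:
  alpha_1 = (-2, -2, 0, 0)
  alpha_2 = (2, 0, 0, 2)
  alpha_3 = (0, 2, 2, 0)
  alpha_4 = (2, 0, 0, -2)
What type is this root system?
D_4 (so(8))

Compute the Cartan integers a_ij = 2(alpha_i, alpha_j)/(alpha_j, alpha_j); the resulting 4x4 Cartan matrix is
[[2, -1, -1, -1], [-1, 2, 0, 0], [-1, 0, 2, 0], [-1, 0, 0, 2]].
All simple roots have the same length, so the diagram is simply laced. The associated Dynkin diagram is a chain of 2 nodes with a fork of two nodes at one end (D_4), so the type is D_4 (the algebra so(8)).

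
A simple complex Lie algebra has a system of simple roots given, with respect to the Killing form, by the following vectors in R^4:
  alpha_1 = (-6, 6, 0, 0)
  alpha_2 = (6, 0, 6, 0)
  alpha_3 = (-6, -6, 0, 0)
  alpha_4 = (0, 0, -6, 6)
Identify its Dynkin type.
D4

Compute the Cartan integers a_ij = 2(alpha_i, alpha_j)/(alpha_j, alpha_j); the resulting 4x4 Cartan matrix is
[[2, -1, 0, 0], [-1, 2, -1, -1], [0, -1, 2, 0], [0, -1, 0, 2]].
All simple roots have the same length, so the diagram is simply laced. The associated Dynkin diagram is a chain of 2 nodes with a fork of two nodes at one end (D_4), so the type is D_4 (the algebra so(8)).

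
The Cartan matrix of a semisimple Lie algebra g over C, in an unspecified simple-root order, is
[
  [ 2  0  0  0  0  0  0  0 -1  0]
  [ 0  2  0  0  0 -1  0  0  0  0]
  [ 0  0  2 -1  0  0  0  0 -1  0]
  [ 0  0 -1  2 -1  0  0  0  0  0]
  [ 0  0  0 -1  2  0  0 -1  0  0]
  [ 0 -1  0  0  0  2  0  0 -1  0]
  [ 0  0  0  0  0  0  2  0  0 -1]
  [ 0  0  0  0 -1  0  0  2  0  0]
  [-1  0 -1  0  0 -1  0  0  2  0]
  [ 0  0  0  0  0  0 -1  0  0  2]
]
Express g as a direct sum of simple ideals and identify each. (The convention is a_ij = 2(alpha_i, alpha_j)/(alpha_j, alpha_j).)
The diagram associated to this matrix has two connected components: the simple roots {alpha_7, alpha_10} form a chain of 2 nodes with single edges (A_2), and {alpha_1, alpha_2, alpha_3, alpha_4, alpha_5, alpha_6, alpha_8, alpha_9} form a chain of 7 nodes with one extra node attached to the third node from one end (E_8). A semisimple Lie algebra decomposes uniquely as the direct sum of simple ideals, one per connected component of its Dynkin diagram, so g ≅ A_2 ⊕ E_8 (dimension 8 + 248 = 256).

type A_2 ⊕ type E_8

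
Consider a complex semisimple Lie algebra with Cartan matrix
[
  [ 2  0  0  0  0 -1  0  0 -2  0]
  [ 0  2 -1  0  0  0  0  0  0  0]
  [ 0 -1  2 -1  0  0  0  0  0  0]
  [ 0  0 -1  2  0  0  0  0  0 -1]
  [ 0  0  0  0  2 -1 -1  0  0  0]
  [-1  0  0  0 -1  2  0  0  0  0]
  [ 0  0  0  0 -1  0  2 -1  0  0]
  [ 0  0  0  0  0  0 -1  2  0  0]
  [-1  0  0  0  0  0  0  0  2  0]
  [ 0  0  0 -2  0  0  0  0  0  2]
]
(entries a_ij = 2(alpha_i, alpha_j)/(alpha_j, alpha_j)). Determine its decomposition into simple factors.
B_6 (so(13)) + C_4 (sp(8))

The diagram associated to this matrix has two connected components: the simple roots {alpha_1, alpha_5, alpha_6, alpha_7, alpha_8, alpha_9} form a chain of 6 nodes with a double edge at one end; the terminal node there is the unique short simple root (B_6), and {alpha_2, alpha_3, alpha_4, alpha_10} form a chain of 4 nodes with a double edge at one end; the terminal node there is the unique long simple root (C_4). A semisimple Lie algebra decomposes uniquely as the direct sum of simple ideals, one per connected component of its Dynkin diagram, so g ≅ B_6 ⊕ C_4 (dimension 78 + 36 = 114).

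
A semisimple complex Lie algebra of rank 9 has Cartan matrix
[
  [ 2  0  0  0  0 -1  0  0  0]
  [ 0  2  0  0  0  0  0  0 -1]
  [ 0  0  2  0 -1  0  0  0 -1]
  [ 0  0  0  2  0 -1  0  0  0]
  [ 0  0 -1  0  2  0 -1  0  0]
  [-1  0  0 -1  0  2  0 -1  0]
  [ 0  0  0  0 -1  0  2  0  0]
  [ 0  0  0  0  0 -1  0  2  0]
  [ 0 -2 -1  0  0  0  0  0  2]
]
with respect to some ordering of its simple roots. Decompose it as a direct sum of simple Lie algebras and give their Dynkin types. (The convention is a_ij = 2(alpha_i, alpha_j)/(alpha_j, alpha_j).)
The diagram associated to this matrix has two connected components: the simple roots {alpha_2, alpha_3, alpha_5, alpha_7, alpha_9} form a chain of 5 nodes with a double edge at one end; the terminal node there is the unique short simple root (B_5), and {alpha_1, alpha_4, alpha_6, alpha_8} form a chain of 2 nodes with a fork of two nodes at one end (D_4). A semisimple Lie algebra decomposes uniquely as the direct sum of simple ideals, one per connected component of its Dynkin diagram, so g ≅ B_5 ⊕ D_4 (dimension 55 + 28 = 83).

type B_5 + type D_4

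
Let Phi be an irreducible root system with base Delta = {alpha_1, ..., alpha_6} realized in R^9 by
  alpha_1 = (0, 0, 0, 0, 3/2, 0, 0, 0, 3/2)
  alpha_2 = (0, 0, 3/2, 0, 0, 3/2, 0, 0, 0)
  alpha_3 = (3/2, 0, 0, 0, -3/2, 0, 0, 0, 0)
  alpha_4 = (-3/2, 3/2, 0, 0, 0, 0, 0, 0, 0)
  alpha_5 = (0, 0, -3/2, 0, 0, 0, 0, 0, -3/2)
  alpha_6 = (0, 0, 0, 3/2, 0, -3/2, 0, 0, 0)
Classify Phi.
type A_6

Compute the Cartan integers a_ij = 2(alpha_i, alpha_j)/(alpha_j, alpha_j); the resulting 6x6 Cartan matrix is
[[2, 0, -1, 0, -1, 0], [0, 2, 0, 0, -1, -1], [-1, 0, 2, -1, 0, 0], [0, 0, -1, 2, 0, 0], [-1, -1, 0, 0, 2, 0], [0, -1, 0, 0, 0, 2]].
All simple roots have the same length, so the diagram is simply laced. The associated Dynkin diagram is a chain of 6 nodes with single edges (A_6), so the type is A_6 (the algebra sl(7)).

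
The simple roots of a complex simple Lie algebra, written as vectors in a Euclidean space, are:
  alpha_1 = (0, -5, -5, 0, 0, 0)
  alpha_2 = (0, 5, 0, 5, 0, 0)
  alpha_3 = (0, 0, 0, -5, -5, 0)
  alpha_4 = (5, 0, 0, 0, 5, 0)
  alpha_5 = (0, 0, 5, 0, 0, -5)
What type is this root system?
A_5

Compute the Cartan integers a_ij = 2(alpha_i, alpha_j)/(alpha_j, alpha_j); the resulting 5x5 Cartan matrix is
[[2, -1, 0, 0, -1], [-1, 2, -1, 0, 0], [0, -1, 2, -1, 0], [0, 0, -1, 2, 0], [-1, 0, 0, 0, 2]].
All simple roots have the same length, so the diagram is simply laced. The associated Dynkin diagram is a chain of 5 nodes with single edges (A_5), so the type is A_5 (the algebra sl(6)).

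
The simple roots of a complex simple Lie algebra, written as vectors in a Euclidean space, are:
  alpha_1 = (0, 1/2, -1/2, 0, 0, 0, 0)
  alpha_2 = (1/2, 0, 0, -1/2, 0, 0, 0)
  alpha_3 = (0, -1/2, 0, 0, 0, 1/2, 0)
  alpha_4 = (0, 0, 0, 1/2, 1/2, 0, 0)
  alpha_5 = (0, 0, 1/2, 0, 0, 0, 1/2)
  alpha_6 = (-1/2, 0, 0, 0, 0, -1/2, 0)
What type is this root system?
type A_6

Compute the Cartan integers a_ij = 2(alpha_i, alpha_j)/(alpha_j, alpha_j); the resulting 6x6 Cartan matrix is
[[2, 0, -1, 0, -1, 0], [0, 2, 0, -1, 0, -1], [-1, 0, 2, 0, 0, -1], [0, -1, 0, 2, 0, 0], [-1, 0, 0, 0, 2, 0], [0, -1, -1, 0, 0, 2]].
All simple roots have the same length, so the diagram is simply laced. The associated Dynkin diagram is a chain of 6 nodes with single edges (A_6), so the type is A_6 (the algebra sl(7)).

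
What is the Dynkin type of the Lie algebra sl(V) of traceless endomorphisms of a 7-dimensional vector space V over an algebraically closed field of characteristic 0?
This is sl(7), which has dimension 7^2 - 1 = 48 and rank 7 - 1 = 6 (a Cartan subalgebra is the diagonal traceless matrices). In the classification of classical Lie algebras, the special linear algebra sl(n+1) has type A_n; here n = 6, so the Dynkin diagram is a chain of 6 nodes with single edges (A_6). Hence the type is A_6.

type A_6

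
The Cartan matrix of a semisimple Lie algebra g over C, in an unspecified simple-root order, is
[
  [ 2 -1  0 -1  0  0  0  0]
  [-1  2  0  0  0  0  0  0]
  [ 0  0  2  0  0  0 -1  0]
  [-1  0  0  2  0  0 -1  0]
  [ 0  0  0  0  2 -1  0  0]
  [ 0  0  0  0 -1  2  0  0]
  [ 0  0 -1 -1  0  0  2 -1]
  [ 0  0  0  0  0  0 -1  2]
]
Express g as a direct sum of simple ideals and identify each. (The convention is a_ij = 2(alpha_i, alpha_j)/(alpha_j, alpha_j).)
The diagram associated to this matrix has two connected components: the simple roots {alpha_5, alpha_6} form a chain of 2 nodes with single edges (A_2), and {alpha_1, alpha_2, alpha_3, alpha_4, alpha_7, alpha_8} form a chain of 4 nodes with a fork of two nodes at one end (D_6). A semisimple Lie algebra decomposes uniquely as the direct sum of simple ideals, one per connected component of its Dynkin diagram, so g ≅ A_2 ⊕ D_6 (dimension 8 + 66 = 74).

A2 ⊕ D6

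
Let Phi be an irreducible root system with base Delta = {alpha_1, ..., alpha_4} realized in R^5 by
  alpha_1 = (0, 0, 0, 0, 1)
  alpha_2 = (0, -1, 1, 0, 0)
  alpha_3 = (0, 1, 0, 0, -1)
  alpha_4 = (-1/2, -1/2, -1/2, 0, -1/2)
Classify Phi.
F_4

Compute the Cartan integers a_ij = 2(alpha_i, alpha_j)/(alpha_j, alpha_j); the resulting 4x4 Cartan matrix is
[[2, 0, -1, -1], [0, 2, -1, 0], [-2, -1, 2, 0], [-1, 0, 0, 2]].
The roots have two lengths (squared-length ratio 2:1); the short ones are alpha_{1,4}. The associated Dynkin diagram is a chain of 4 nodes with a double edge between the middle two (F_4), so the type is F_4.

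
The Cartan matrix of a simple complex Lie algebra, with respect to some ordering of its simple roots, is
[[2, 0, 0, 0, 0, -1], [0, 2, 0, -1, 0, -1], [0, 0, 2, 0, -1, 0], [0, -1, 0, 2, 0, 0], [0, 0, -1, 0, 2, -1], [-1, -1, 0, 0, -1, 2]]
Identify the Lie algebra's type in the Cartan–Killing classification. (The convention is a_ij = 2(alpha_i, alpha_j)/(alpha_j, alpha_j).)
The matrix has rank 6 with 2's on the diagonal. Reading the off-diagonal entries as Dynkin edges (a single edge where a_ij = a_ji = -1; a double or triple edge where a_ij * a_ji = 2 or 3), the diagram is a chain of 5 nodes with one extra node attached to the third node from one end (E_6). One simple-root ordering that puts it in standard form is (alpha_4, alpha_1, alpha_2, alpha_6, alpha_5, alpha_3). So the algebra is type E_6.

E_6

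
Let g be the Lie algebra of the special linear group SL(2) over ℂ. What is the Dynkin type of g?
This is sl(2), which has dimension 2^2 - 1 = 3 and rank 2 - 1 = 1 (a Cartan subalgebra is the diagonal traceless matrices). In the classification of classical Lie algebras, the special linear algebra sl(n+1) has type A_n; here n = 1, so the Dynkin diagram is a chain of 1 nodes with single edges (A_1). Hence the type is A_1.

A_1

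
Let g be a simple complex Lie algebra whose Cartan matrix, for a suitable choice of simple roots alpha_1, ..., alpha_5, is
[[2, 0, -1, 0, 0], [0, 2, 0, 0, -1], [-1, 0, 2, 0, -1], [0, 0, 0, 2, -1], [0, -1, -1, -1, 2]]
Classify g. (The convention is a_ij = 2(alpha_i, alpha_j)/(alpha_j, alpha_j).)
The matrix has rank 5 with 2's on the diagonal. Reading the off-diagonal entries as Dynkin edges (a single edge where a_ij = a_ji = -1; a double or triple edge where a_ij * a_ji = 2 or 3), the diagram is a chain of 3 nodes with a fork of two nodes at one end (D_5). One simple-root ordering that puts it in standard form is (alpha_1, alpha_3, alpha_5, alpha_2, alpha_4). So the algebra is type D_5, i.e. so(10).

D_5 (so(10))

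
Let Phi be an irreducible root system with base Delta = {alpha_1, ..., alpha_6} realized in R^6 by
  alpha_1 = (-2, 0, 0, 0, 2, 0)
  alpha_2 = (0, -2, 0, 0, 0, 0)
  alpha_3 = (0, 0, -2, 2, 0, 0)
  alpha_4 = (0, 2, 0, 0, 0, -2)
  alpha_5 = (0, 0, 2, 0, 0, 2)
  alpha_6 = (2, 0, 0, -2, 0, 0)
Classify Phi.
Compute the Cartan integers a_ij = 2(alpha_i, alpha_j)/(alpha_j, alpha_j); the resulting 6x6 Cartan matrix is
[[2, 0, 0, 0, 0, -1], [0, 2, 0, -1, 0, 0], [0, 0, 2, 0, -1, -1], [0, -2, 0, 2, -1, 0], [0, 0, -1, -1, 2, 0], [-1, 0, -1, 0, 0, 2]].
The roots have two lengths (squared-length ratio 2:1); the short ones are alpha_{2}. The associated Dynkin diagram is a chain of 6 nodes with a double edge at one end; the terminal node there is the unique short simple root (B_6), so the type is B_6 (the algebra so(13)).

type B_6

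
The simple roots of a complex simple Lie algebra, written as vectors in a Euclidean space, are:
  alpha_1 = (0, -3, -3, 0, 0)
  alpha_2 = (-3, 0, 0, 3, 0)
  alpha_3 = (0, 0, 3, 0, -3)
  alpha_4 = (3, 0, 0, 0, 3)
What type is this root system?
Compute the Cartan integers a_ij = 2(alpha_i, alpha_j)/(alpha_j, alpha_j); the resulting 4x4 Cartan matrix is
[[2, 0, -1, 0], [0, 2, 0, -1], [-1, 0, 2, -1], [0, -1, -1, 2]].
All simple roots have the same length, so the diagram is simply laced. The associated Dynkin diagram is a chain of 4 nodes with single edges (A_4), so the type is A_4 (the algebra sl(5)).

A_4 (sl(5))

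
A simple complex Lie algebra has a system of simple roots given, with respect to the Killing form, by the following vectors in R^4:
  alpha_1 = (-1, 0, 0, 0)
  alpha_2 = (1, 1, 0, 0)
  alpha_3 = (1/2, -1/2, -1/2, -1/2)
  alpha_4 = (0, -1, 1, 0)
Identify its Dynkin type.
type F_4

Compute the Cartan integers a_ij = 2(alpha_i, alpha_j)/(alpha_j, alpha_j); the resulting 4x4 Cartan matrix is
[[2, -1, -1, 0], [-2, 2, 0, -1], [-1, 0, 2, 0], [0, -1, 0, 2]].
The roots have two lengths (squared-length ratio 2:1); the short ones are alpha_{1,3}. The associated Dynkin diagram is a chain of 4 nodes with a double edge between the middle two (F_4), so the type is F_4.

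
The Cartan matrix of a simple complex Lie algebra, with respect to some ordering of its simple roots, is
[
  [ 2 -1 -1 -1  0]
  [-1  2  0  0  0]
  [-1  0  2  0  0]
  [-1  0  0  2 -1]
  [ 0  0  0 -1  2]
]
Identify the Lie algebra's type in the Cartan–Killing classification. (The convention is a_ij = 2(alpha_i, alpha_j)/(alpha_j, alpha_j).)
D_5 (so(10))

The matrix has rank 5 with 2's on the diagonal. Reading the off-diagonal entries as Dynkin edges (a single edge where a_ij = a_ji = -1; a double or triple edge where a_ij * a_ji = 2 or 3), the diagram is a chain of 3 nodes with a fork of two nodes at one end (D_5). One simple-root ordering that puts it in standard form is (alpha_5, alpha_4, alpha_1, alpha_3, alpha_2). So the algebra is type D_5, i.e. so(10).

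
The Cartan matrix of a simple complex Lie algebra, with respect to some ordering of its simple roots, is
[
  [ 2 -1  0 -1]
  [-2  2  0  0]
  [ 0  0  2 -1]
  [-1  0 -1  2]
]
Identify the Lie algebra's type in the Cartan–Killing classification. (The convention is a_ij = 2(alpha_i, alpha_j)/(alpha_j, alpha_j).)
The matrix has rank 4 with 2's on the diagonal. Reading the off-diagonal entries as Dynkin edges (a single edge where a_ij = a_ji = -1; a double or triple edge where a_ij * a_ji = 2 or 3), the diagram is a chain of 4 nodes with a double edge at one end; the terminal node there is the unique long simple root (C_4). One simple-root ordering that puts it in standard form is (alpha_3, alpha_4, alpha_1, alpha_2). So the algebra is type C_4, i.e. sp(8).

C_4 (sp(8))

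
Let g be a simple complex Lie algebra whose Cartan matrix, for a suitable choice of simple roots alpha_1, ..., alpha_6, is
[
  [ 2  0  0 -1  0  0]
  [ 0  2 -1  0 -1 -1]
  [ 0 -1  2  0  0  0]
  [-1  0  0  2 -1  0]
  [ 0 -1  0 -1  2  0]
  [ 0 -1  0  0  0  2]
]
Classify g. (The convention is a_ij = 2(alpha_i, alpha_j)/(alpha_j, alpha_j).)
The matrix has rank 6 with 2's on the diagonal. Reading the off-diagonal entries as Dynkin edges (a single edge where a_ij = a_ji = -1; a double or triple edge where a_ij * a_ji = 2 or 3), the diagram is a chain of 4 nodes with a fork of two nodes at one end (D_6). One simple-root ordering that puts it in standard form is (alpha_1, alpha_4, alpha_5, alpha_2, alpha_6, alpha_3). So the algebra is type D_6, i.e. so(12).

D_6 (so(12))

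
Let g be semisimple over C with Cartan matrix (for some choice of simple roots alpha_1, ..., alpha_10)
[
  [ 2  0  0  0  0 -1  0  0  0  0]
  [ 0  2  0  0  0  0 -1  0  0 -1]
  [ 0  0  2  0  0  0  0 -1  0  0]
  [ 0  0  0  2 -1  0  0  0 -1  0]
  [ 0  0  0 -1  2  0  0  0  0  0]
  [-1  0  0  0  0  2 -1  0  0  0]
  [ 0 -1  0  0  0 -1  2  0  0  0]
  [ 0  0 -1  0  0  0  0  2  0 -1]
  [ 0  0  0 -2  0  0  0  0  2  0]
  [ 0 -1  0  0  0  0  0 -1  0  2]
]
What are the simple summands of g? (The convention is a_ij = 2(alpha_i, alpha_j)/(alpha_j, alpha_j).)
A7 + C3

The diagram associated to this matrix has two connected components: the simple roots {alpha_1, alpha_2, alpha_3, alpha_6, alpha_7, alpha_8, alpha_10} form a chain of 7 nodes with single edges (A_7), and {alpha_4, alpha_5, alpha_9} form a chain of 3 nodes with a double edge at one end; the terminal node there is the unique long simple root (C_3). A semisimple Lie algebra decomposes uniquely as the direct sum of simple ideals, one per connected component of its Dynkin diagram, so g ≅ A_7 ⊕ C_3 (dimension 63 + 21 = 84).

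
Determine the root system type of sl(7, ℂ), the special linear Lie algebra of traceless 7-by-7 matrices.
This is sl(7), which has dimension 7^2 - 1 = 48 and rank 7 - 1 = 6 (a Cartan subalgebra is the diagonal traceless matrices). In the classification of classical Lie algebras, the special linear algebra sl(n+1) has type A_n; here n = 6, so the Dynkin diagram is a chain of 6 nodes with single edges (A_6). Hence the type is A_6.

A_6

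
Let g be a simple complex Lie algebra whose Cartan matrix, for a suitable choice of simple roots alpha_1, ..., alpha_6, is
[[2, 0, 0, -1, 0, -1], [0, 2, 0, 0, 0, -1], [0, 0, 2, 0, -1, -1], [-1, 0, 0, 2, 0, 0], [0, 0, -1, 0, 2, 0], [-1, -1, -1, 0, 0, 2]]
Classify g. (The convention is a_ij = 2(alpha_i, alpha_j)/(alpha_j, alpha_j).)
The matrix has rank 6 with 2's on the diagonal. Reading the off-diagonal entries as Dynkin edges (a single edge where a_ij = a_ji = -1; a double or triple edge where a_ij * a_ji = 2 or 3), the diagram is a chain of 5 nodes with one extra node attached to the third node from one end (E_6). One simple-root ordering that puts it in standard form is (alpha_5, alpha_2, alpha_3, alpha_6, alpha_1, alpha_4). So the algebra is type E_6.

type E_6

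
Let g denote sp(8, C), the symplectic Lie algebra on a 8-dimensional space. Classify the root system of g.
type C_4

This is sp(8), which has dimension 8(8+1)/2 = 36 and rank 8/2 = 4. In the classification of classical Lie algebras, the symplectic algebra sp(2n) has type C_n; here n = 4, so the Dynkin diagram is a chain of 4 nodes with a double edge at one end; the terminal node there is the unique long simple root (C_4). Hence the type is C_4.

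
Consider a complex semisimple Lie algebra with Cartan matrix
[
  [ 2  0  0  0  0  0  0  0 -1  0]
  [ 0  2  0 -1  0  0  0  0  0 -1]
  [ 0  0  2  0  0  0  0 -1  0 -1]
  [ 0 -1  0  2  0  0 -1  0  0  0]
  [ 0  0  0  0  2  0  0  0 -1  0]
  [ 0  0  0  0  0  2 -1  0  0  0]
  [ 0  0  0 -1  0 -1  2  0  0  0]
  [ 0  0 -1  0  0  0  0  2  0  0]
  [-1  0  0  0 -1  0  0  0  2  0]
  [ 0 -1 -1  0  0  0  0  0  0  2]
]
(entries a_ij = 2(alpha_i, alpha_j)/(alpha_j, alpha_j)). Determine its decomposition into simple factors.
type A_3 + type A_7

The diagram associated to this matrix has two connected components: the simple roots {alpha_1, alpha_5, alpha_9} form a chain of 3 nodes with single edges (A_3), and {alpha_2, alpha_3, alpha_4, alpha_6, alpha_7, alpha_8, alpha_10} form a chain of 7 nodes with single edges (A_7). A semisimple Lie algebra decomposes uniquely as the direct sum of simple ideals, one per connected component of its Dynkin diagram, so g ≅ A_3 ⊕ A_7 (dimension 15 + 63 = 78).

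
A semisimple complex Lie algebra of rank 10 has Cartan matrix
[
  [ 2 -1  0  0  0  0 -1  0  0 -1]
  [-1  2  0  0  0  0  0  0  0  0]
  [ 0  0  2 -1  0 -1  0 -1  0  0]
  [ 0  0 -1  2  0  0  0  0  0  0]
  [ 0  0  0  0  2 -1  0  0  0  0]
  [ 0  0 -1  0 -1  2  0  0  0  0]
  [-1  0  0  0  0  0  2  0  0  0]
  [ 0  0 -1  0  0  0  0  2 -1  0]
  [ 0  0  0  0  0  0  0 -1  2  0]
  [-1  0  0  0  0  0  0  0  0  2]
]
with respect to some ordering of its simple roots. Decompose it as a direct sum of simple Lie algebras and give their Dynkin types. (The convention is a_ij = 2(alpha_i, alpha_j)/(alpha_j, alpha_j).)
The diagram associated to this matrix has two connected components: the simple roots {alpha_1, alpha_2, alpha_7, alpha_10} form a chain of 2 nodes with a fork of two nodes at one end (D_4), and {alpha_3, alpha_4, alpha_5, alpha_6, alpha_8, alpha_9} form a chain of 5 nodes with one extra node attached to the third node from one end (E_6). A semisimple Lie algebra decomposes uniquely as the direct sum of simple ideals, one per connected component of its Dynkin diagram, so g ≅ D_4 ⊕ E_6 (dimension 28 + 78 = 106).

D_4 (so(8)) + E_6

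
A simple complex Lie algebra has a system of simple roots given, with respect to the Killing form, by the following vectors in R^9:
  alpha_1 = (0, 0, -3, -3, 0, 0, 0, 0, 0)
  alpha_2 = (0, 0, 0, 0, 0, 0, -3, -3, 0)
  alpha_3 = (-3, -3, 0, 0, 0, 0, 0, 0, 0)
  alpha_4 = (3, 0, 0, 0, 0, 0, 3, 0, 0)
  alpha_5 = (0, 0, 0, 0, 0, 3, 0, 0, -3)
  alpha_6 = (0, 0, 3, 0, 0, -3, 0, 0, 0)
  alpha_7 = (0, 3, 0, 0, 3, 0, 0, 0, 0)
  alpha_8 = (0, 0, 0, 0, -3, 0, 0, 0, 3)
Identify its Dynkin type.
Compute the Cartan integers a_ij = 2(alpha_i, alpha_j)/(alpha_j, alpha_j); the resulting 8x8 Cartan matrix is
[[2, 0, 0, 0, 0, -1, 0, 0], [0, 2, 0, -1, 0, 0, 0, 0], [0, 0, 2, -1, 0, 0, -1, 0], [0, -1, -1, 2, 0, 0, 0, 0], [0, 0, 0, 0, 2, -1, 0, -1], [-1, 0, 0, 0, -1, 2, 0, 0], [0, 0, -1, 0, 0, 0, 2, -1], [0, 0, 0, 0, -1, 0, -1, 2]].
All simple roots have the same length, so the diagram is simply laced. The associated Dynkin diagram is a chain of 8 nodes with single edges (A_8), so the type is A_8 (the algebra sl(9)).

A8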